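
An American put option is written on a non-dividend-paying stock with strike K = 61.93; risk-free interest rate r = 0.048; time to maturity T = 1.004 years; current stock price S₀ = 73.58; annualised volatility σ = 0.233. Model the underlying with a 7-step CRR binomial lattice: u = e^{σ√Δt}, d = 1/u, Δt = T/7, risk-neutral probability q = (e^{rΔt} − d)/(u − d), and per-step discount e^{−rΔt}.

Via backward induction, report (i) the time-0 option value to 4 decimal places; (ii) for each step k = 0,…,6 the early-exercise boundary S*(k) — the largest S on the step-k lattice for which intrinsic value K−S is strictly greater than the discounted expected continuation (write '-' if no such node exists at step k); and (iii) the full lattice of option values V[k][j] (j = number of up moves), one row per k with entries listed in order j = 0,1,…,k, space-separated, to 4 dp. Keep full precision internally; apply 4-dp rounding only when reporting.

Δt=0.14343, u=1.09225, d=0.91554, q=0.51705, disc=e^(-rΔt)=0.99314
k=7 terminal: V=max(K-S,0) → 22.2566 14.5990 5.4635 0.0000 0.0000 0.0000 0.0000 0.0000
k=6: j=0 S=43.3334 intr=18.5966 cont=18.1717 V=18.5966[EX]; j=1 S=51.6974 intr=10.2326 cont=9.8078 V=10.2326[EX]; j=2 S=61.6757 intr=0.2543 cont=2.6205 V=2.6205[hold]; j=3 S=73.5800 intr=0.0000 cont=0.0000 V=0.0000[hold]; j=4 S=87.7820 intr=0.0000 cont=0.0000 V=0.0000[hold]; j=5 S=104.7252 intr=0.0000 cont=0.0000 V=0.0000[hold]; j=6 S=124.9387 intr=0.0000 cont=0.0000 V=0.0000[hold]  S*(6)=51.6974
k=5: j=0 S=47.3310 intr=14.5990 cont=14.1741 V=14.5990[EX]; j=1 S=56.4665 intr=5.4635 cont=6.2536 V=6.2536[hold]; j=2 S=67.3654 intr=0.0000 cont=1.2569 V=1.2569[hold]; j=3 S=80.3679 intr=0.0000 cont=0.0000 V=0.0000[hold]; j=4 S=95.8801 intr=0.0000 cont=0.0000 V=0.0000[hold]; j=5 S=114.3863 intr=0.0000 cont=0.0000 V=0.0000[hold]  S*(5)=47.3310
k=4: j=0 S=51.6974 intr=10.2326 cont=10.2135 V=10.2326[EX]; j=1 S=61.6757 intr=0.2543 cont=3.6449 V=3.6449[hold]; j=2 S=73.5800 intr=0.0000 cont=0.6029 V=0.6029[hold]; j=3 S=87.7820 intr=0.0000 cont=0.0000 V=0.0000[hold]; j=4 S=104.7252 intr=0.0000 cont=0.0000 V=0.0000[hold]  S*(4)=51.6974
k=3: j=0 S=56.4665 intr=5.4635 cont=6.7796 V=6.7796[hold]; j=1 S=67.3654 intr=0.0000 cont=2.0578 V=2.0578[hold]; j=2 S=80.3679 intr=0.0000 cont=0.2892 V=0.2892[hold]; j=3 S=95.8801 intr=0.0000 cont=0.0000 V=0.0000[hold]  S*(3)=-
k=2: j=0 S=61.6757 intr=0.2543 cont=4.3084 V=4.3084[hold]; j=1 S=73.5800 intr=0.0000 cont=1.1355 V=1.1355[hold]; j=2 S=87.7820 intr=0.0000 cont=0.1387 V=0.1387[hold]  S*(2)=-
k=1: j=0 S=67.3654 intr=0.0000 cont=2.6496 V=2.6496[hold]; j=1 S=80.3679 intr=0.0000 cont=0.6158 V=0.6158[hold]  S*(1)=-
k=0: j=0 S=73.5800 intr=0.0000 cont=1.5871 V=1.5871[hold]  S*(0)=-

price = 1.5871
boundary = - - - - 51.6974 47.3310 51.6974
tree:
1.5871
2.6496 0.6158
4.3084 1.1355 0.1387
6.7796 2.0578 0.2892 0.0000
10.2326 3.6449 0.6029 0.0000 0.0000
14.5990 6.2536 1.2569 0.0000 0.0000 0.0000
18.5966 10.2326 2.6205 0.0000 0.0000 0.0000 0.0000
22.2566 14.5990 5.4635 0.0000 0.0000 0.0000 0.0000 0.0000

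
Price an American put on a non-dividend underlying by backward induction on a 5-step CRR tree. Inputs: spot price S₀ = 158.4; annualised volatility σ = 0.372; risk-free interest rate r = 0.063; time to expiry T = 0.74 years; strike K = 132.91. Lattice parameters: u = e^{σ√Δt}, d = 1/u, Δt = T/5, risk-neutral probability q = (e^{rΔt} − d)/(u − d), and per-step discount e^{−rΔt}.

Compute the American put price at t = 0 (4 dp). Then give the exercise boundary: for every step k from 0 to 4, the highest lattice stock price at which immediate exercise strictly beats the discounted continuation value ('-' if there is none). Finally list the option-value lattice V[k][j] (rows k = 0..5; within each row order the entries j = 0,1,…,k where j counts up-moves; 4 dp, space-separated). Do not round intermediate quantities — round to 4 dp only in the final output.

Δt=0.14800, u=1.15386, d=0.86666, q=0.49690, disc=e^(-rΔt)=0.99072
k=5 terminal: V=max(K-S,0) → 55.4651 29.8007 0.0000 0.0000 0.0000 0.0000
k=4: j=0 S=89.3605 intr=43.5495 cont=42.3160 V=43.5495[EX]; j=1 S=118.9735 intr=13.9365 cont=14.8536 V=14.8536[hold]; j=2 S=158.4000 intr=0.0000 cont=0.0000 V=0.0000[hold]; j=3 S=210.8920 intr=0.0000 cont=0.0000 V=0.0000[hold]; j=4 S=280.7792 intr=0.0000 cont=0.0000 V=0.0000[hold]  S*(4)=89.3605
k=3: j=0 S=103.1093 intr=29.8007 cont=29.0187 V=29.8007[EX]; j=1 S=137.2786 intr=0.0000 cont=7.4035 V=7.4035[hold]; j=2 S=182.7711 intr=0.0000 cont=0.0000 V=0.0000[hold]; j=3 S=243.3394 intr=0.0000 cont=0.0000 V=0.0000[hold]  S*(3)=103.1093
k=2: j=0 S=118.9735 intr=13.9365 cont=18.4982 V=18.4982[hold]; j=1 S=158.4000 intr=0.0000 cont=3.6901 V=3.6901[hold]; j=2 S=210.8920 intr=0.0000 cont=0.0000 V=0.0000[hold]  S*(2)=-
k=1: j=0 S=137.2786 intr=0.0000 cont=11.0367 V=11.0367[hold]; j=1 S=182.7711 intr=0.0000 cont=1.8393 V=1.8393[hold]  S*(1)=-
k=0: j=0 S=158.4000 intr=0.0000 cont=6.4065 V=6.4065[hold]  S*(0)=-

price = 6.4065
boundary = - - - 103.1093 89.3605
tree:
6.4065
11.0367 1.8393
18.4982 3.6901 0.0000
29.8007 7.4035 0.0000 0.0000
43.5495 14.8536 0.0000 0.0000 0.0000
55.4651 29.8007 0.0000 0.0000 0.0000 0.0000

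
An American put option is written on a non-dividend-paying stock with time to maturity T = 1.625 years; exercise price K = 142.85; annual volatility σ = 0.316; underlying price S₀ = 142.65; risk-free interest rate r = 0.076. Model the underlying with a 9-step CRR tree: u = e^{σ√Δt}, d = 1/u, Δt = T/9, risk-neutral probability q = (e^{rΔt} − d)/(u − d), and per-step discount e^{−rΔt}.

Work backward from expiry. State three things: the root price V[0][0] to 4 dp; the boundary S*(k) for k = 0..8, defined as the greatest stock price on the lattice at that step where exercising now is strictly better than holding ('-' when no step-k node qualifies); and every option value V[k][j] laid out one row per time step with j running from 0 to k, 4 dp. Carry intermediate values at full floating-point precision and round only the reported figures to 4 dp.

price = 16.5711
boundary = - - - 95.3516 83.3707 95.3516 109.0543 95.3516 109.0543
tree:
16.5711
24.2360 9.8748
34.4520 15.3683 5.0221
47.4984 23.2208 8.4651 1.9496
59.4793 33.8893 13.9045 3.6250 0.4413
69.9548 47.4984 22.1190 6.6251 0.9277 0.0000
79.1140 59.4793 33.7957 11.8344 1.9504 0.0000 0.0000
87.1224 69.9548 47.4984 20.4777 4.1004 0.0000 0.0000 0.0000
94.1246 79.1140 59.4793 33.7957 8.6207 0.0000 0.0000 0.0000 0.0000
100.2469 87.1224 69.9548 47.4984 18.1239 0.0000 0.0000 0.0000 0.0000 0.0000

params: Δt=0.18056 u=1.14371 d=0.87435 q=0.51778 e^(-rΔt)=0.98637
t_9 payoffs: 100.2469 87.1224 69.9548 47.4984 18.1239 0.0000 0.0000 0.0000 0.0000 0.0000
t_8: node(8,0) S=48.7254 payoff=94.1246 vs cont=92.1778 → 94.1246 [stop]  node(8,1) S=63.7360 payoff=79.1140 vs cont=77.1672 → 79.1140 [stop]  node(8,2) S=83.3707 payoff=59.4793 vs cont=57.5324 → 59.4793 [stop]  node(8,3) S=109.0543 payoff=33.7957 vs cont=31.8489 → 33.7957 [stop]  node(8,4) S=142.6500 payoff=0.2000 vs cont=8.6207 → 8.6207 [wait]  node(8,5) S=186.5954 payoff=0.0000 vs cont=0.0000 → 0.0000 [wait]  node(8,6) S=244.0787 payoff=0.0000 vs cont=0.0000 → 0.0000 [wait]  node(8,7) S=319.2706 payoff=0.0000 vs cont=0.0000 → 0.0000 [wait]  node(8,8) S=417.6265 payoff=0.0000 vs cont=0.0000 → 0.0000 [wait]  ⇒ S*(8)=109.0543
t_7: node(7,0) S=55.7276 payoff=87.1224 vs cont=85.1756 → 87.1224 [stop]  node(7,1) S=72.8952 payoff=69.9548 vs cont=68.0079 → 69.9548 [stop]  node(7,2) S=95.3516 payoff=47.4984 vs cont=45.5515 → 47.4984 [stop]  node(7,3) S=124.7261 payoff=18.1239 vs cont=20.4777 → 20.4777 [wait]  node(7,4) S=163.1497 payoff=0.0000 vs cont=4.1004 → 4.1004 [wait]  node(7,5) S=213.4103 payoff=0.0000 vs cont=0.0000 → 0.0000 [wait]  node(7,6) S=279.1544 payoff=0.0000 vs cont=0.0000 → 0.0000 [wait]  node(7,7) S=365.1519 payoff=0.0000 vs cont=0.0000 → 0.0000 [wait]  ⇒ S*(7)=95.3516
t_6: node(6,0) S=63.7360 payoff=79.1140 vs cont=77.1672 → 79.1140 [stop]  node(6,1) S=83.3707 payoff=59.4793 vs cont=57.5324 → 59.4793 [stop]  node(6,2) S=109.0543 payoff=33.7957 vs cont=33.0510 → 33.7957 [stop]  node(6,3) S=142.6500 payoff=0.2000 vs cont=11.8344 → 11.8344 [wait]  node(6,4) S=186.5954 payoff=0.0000 vs cont=1.9504 → 1.9504 [wait]  node(6,5) S=244.0787 payoff=0.0000 vs cont=0.0000 → 0.0000 [wait]  node(6,6) S=319.2706 payoff=0.0000 vs cont=0.0000 → 0.0000 [wait]  ⇒ S*(6)=109.0543
t_5: node(5,0) S=72.8952 payoff=69.9548 vs cont=68.0079 → 69.9548 [stop]  node(5,1) S=95.3516 payoff=47.4984 vs cont=45.5515 → 47.4984 [stop]  node(5,2) S=124.7261 payoff=18.1239 vs cont=22.1190 → 22.1190 [wait]  node(5,3) S=163.1497 payoff=0.0000 vs cont=6.6251 → 6.6251 [wait]  node(5,4) S=213.4103 payoff=0.0000 vs cont=0.9277 → 0.9277 [wait]  node(5,5) S=279.1544 payoff=0.0000 vs cont=0.0000 → 0.0000 [wait]  ⇒ S*(5)=95.3516
t_4: node(4,0) S=83.3707 payoff=59.4793 vs cont=57.5324 → 59.4793 [stop]  node(4,1) S=109.0543 payoff=33.7957 vs cont=33.8893 → 33.8893 [wait]  node(4,2) S=142.6500 payoff=0.2000 vs cont=13.9045 → 13.9045 [wait]  node(4,3) S=186.5954 payoff=0.0000 vs cont=3.6250 → 3.6250 [wait]  node(4,4) S=244.0787 payoff=0.0000 vs cont=0.4413 → 0.4413 [wait]  ⇒ S*(4)=83.3707
t_3: node(3,0) S=95.3516 payoff=47.4984 vs cont=45.5993 → 47.4984 [stop]  node(3,1) S=124.7261 payoff=18.1239 vs cont=23.2208 → 23.2208 [wait]  node(3,2) S=163.1497 payoff=0.0000 vs cont=8.4651 → 8.4651 [wait]  node(3,3) S=213.4103 payoff=0.0000 vs cont=1.9496 → 1.9496 [wait]  ⇒ S*(3)=95.3516
t_2: node(2,0) S=109.0543 payoff=33.7957 vs cont=34.4520 → 34.4520 [wait]  node(2,1) S=142.6500 payoff=0.2000 vs cont=15.3683 → 15.3683 [wait]  node(2,2) S=186.5954 payoff=0.0000 vs cont=5.0221 → 5.0221 [wait]  ⇒ S*(2)=-
t_1: node(1,0) S=124.7261 payoff=18.1239 vs cont=24.2360 → 24.2360 [wait]  node(1,1) S=163.1497 payoff=0.0000 vs cont=9.8748 → 9.8748 [wait]  ⇒ S*(1)=-
t_0: node(0,0) S=142.6500 payoff=0.2000 vs cont=16.5711 → 16.5711 [wait]  ⇒ S*(0)=-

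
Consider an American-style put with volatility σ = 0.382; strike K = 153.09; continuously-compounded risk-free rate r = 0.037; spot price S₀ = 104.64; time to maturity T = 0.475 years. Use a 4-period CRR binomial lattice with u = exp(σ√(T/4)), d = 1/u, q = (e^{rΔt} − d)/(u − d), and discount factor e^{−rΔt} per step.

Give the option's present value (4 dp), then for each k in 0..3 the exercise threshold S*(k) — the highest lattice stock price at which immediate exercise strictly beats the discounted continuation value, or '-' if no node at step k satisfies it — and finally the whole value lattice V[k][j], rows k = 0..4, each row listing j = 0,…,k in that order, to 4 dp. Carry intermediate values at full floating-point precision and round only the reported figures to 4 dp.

Δt=0.11875, u=1.14069, d=0.87666, q=0.48382, disc=e^(-rΔt)=0.99562
k=4 terminal: V=max(K-S,0) → 91.2856 72.6710 48.4500 16.9340 0.0000
k=3: j=0 S=70.5000 intr=82.5900 cont=81.9188 V=82.5900[EX]; j=1 S=91.7336 intr=61.3564 cont=60.6853 V=61.3564[EX]; j=2 S=119.3623 intr=33.7277 cont=33.0565 V=33.7277[EX]; j=3 S=155.3124 intr=0.0000 cont=8.7028 V=8.7028[hold]  S*(3)=119.3623
k=2: j=0 S=80.4190 intr=72.6710 cont=71.9998 V=72.6710[EX]; j=1 S=104.6400 intr=48.4500 cont=47.7788 V=48.4500[EX]; j=2 S=136.1560 intr=16.9340 cont=21.5255 V=21.5255[hold]  S*(2)=104.6400
k=1: j=0 S=91.7336 intr=61.3564 cont=60.6853 V=61.3564[EX]; j=1 S=119.3623 intr=33.7277 cont=35.2682 V=35.2682[hold]  S*(1)=91.7336
k=0: j=0 S=104.6400 intr=48.4500 cont=48.5209 V=48.5209[hold]  S*(0)=-

price = 48.5209
boundary = - 91.7336 104.6400 119.3623
tree:
48.5209
61.3564 35.2682
72.6710 48.4500 21.5255
82.5900 61.3564 33.7277 8.7028
91.2856 72.6710 48.4500 16.9340 0.0000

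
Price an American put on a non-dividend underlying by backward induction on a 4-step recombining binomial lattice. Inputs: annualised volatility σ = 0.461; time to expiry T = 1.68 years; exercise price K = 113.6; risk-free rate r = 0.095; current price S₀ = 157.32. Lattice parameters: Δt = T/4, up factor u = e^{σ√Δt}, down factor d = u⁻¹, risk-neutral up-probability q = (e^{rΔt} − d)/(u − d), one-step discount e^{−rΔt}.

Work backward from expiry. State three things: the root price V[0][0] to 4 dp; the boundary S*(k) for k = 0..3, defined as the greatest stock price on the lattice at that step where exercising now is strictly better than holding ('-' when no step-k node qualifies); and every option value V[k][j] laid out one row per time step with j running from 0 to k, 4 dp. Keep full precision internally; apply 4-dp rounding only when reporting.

price = 10.1569
boundary = - - - 64.1995
tree:
10.1569
17.8071 3.1275
30.3091 6.4196 0.0000
49.4005 13.1769 0.0000 0.0000
65.9809 27.0469 0.0000 0.0000 0.0000

Δt=0.42000  u=1.34819  d=0.74174  q=0.49298  discount=0.96089
step 4 (expiry): payoffs max(K−S,0) = 65.9809 27.0469 0.0000 0.0000 0.0000
step 3: (k=3,j=0): S=64.1995, (K−S)⁺=49.4005, hold=44.9571 ⇒ V=49.4005 exercise | (k=3,j=1): S=116.6899, (K−S)⁺=0.0000, hold=13.1769 ⇒ V=13.1769 continue | (k=3,j=2): S=212.0971, (K−S)⁺=0.0000, hold=0.0000 ⇒ V=0.0000 continue | (k=3,j=3): S=385.5105, (K−S)⁺=0.0000, hold=0.0000 ⇒ V=0.0000 continue  boundary S*=64.1995
step 2: (k=2,j=0): S=86.5531, (K−S)⁺=27.0469, hold=30.3091 ⇒ V=30.3091 continue | (k=2,j=1): S=157.3200, (K−S)⁺=0.0000, hold=6.4196 ⇒ V=6.4196 continue | (k=2,j=2): S=285.9469, (K−S)⁺=0.0000, hold=0.0000 ⇒ V=0.0000 continue  boundary S*=-
step 1: (k=1,j=0): S=116.6899, (K−S)⁺=0.0000, hold=17.8071 ⇒ V=17.8071 continue | (k=1,j=1): S=212.0971, (K−S)⁺=0.0000, hold=3.1275 ⇒ V=3.1275 continue  boundary S*=-
step 0: (k=0,j=0): S=157.3200, (K−S)⁺=0.0000, hold=10.1569 ⇒ V=10.1569 continue  boundary S*=-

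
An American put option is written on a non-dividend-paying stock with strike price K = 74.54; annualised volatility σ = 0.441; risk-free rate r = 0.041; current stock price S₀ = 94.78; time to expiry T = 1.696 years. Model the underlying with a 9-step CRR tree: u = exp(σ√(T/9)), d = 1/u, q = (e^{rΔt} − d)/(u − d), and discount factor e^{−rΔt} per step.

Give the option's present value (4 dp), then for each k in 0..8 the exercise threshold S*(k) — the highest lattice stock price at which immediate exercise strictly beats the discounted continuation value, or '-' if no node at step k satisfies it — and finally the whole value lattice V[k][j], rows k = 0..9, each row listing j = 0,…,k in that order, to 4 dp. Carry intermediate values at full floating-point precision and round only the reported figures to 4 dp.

Δt=0.18844, u=1.21099, d=0.82577, q=0.47242, disc=e^(-rΔt)=0.99230
k=9 terminal: V=max(K-S,0) → 57.6181 49.7241 38.1475 21.1704 0.0000 0.0000 0.0000 0.0000 0.0000 0.0000
k=8: j=0 S=20.4923 intr=54.0477 cont=53.4741 V=54.0477[EX]; j=1 S=30.0519 intr=44.4881 cont=43.9144 V=44.4881[EX]; j=2 S=44.0710 intr=30.4690 cont=29.8953 V=30.4690[EX]; j=3 S=64.6301 intr=9.9099 cont=11.0831 V=11.0831[hold]; j=4 S=94.7800 intr=0.0000 cont=0.0000 V=0.0000[hold]; j=5 S=138.9948 intr=0.0000 cont=0.0000 V=0.0000[hold]; j=6 S=203.8357 intr=0.0000 cont=0.0000 V=0.0000[hold]; j=7 S=298.9248 intr=0.0000 cont=0.0000 V=0.0000[hold]; j=8 S=438.3729 intr=0.0000 cont=0.0000 V=0.0000[hold]  S*(8)=44.0710
k=7: j=0 S=24.8159 intr=49.7241 cont=49.1504 V=49.7241[EX]; j=1 S=36.3925 intr=38.1475 cont=37.5738 V=38.1475[EX]; j=2 S=53.3696 intr=21.1704 cont=21.1467 V=21.1704[EX]; j=3 S=78.2665 intr=0.0000 cont=5.8022 V=5.8022[hold]; j=4 S=114.7777 intr=0.0000 cont=0.0000 V=0.0000[hold]; j=5 S=168.3214 intr=0.0000 cont=0.0000 V=0.0000[hold]; j=6 S=246.8431 intr=0.0000 cont=0.0000 V=0.0000[hold]; j=7 S=361.9952 intr=0.0000 cont=0.0000 V=0.0000[hold]  S*(7)=53.3696
k=6: j=0 S=30.0519 intr=44.4881 cont=43.9144 V=44.4881[EX]; j=1 S=44.0710 intr=30.4690 cont=29.8953 V=30.4690[EX]; j=2 S=64.6301 intr=9.9099 cont=13.8031 V=13.8031[hold]; j=3 S=94.7800 intr=0.0000 cont=3.0376 V=3.0376[hold]; j=4 S=138.9948 intr=0.0000 cont=0.0000 V=0.0000[hold]; j=5 S=203.8357 intr=0.0000 cont=0.0000 V=0.0000[hold]; j=6 S=298.9248 intr=0.0000 cont=0.0000 V=0.0000[hold]  S*(6)=44.0710
k=5: j=0 S=36.3925 intr=38.1475 cont=37.5738 V=38.1475[EX]; j=1 S=53.3696 intr=21.1704 cont=22.4218 V=22.4218[hold]; j=2 S=78.2665 intr=0.0000 cont=8.6502 V=8.6502[hold]; j=3 S=114.7777 intr=0.0000 cont=1.5902 V=1.5902[hold]; j=4 S=168.3214 intr=0.0000 cont=0.0000 V=0.0000[hold]; j=5 S=246.8431 intr=0.0000 cont=0.0000 V=0.0000[hold]  S*(5)=36.3925
k=4: j=0 S=44.0710 intr=30.4690 cont=30.4819 V=30.4819[hold]; j=1 S=64.6301 intr=9.9099 cont=15.7933 V=15.7933[hold]; j=2 S=94.7800 intr=0.0000 cont=5.2740 V=5.2740[hold]; j=3 S=138.9948 intr=0.0000 cont=0.8325 V=0.8325[hold]; j=4 S=203.8357 intr=0.0000 cont=0.0000 V=0.0000[hold]  S*(4)=-
k=3: j=0 S=53.3696 intr=21.1704 cont=23.3615 V=23.3615[hold]; j=1 S=78.2665 intr=0.0000 cont=10.7405 V=10.7405[hold]; j=2 S=114.7777 intr=0.0000 cont=3.1513 V=3.1513[hold]; j=3 S=168.3214 intr=0.0000 cont=0.4358 V=0.4358[hold]  S*(3)=-
k=2: j=0 S=64.6301 intr=9.9099 cont=17.2652 V=17.2652[hold]; j=1 S=94.7800 intr=0.0000 cont=7.1001 V=7.1001[hold]; j=2 S=138.9948 intr=0.0000 cont=1.8541 V=1.8541[hold]  S*(2)=-
k=1: j=0 S=78.2665 intr=0.0000 cont=12.3671 V=12.3671[hold]; j=1 S=114.7777 intr=0.0000 cont=4.5862 V=4.5862[hold]  S*(1)=-
k=0: j=0 S=94.7800 intr=0.0000 cont=8.6243 V=8.6243[hold]  S*(0)=-

price = 8.6243
boundary = - - - - - 36.3925 44.0710 53.3696 44.0710
tree:
8.6243
12.3671 4.5862
17.2652 7.1001 1.8541
23.3615 10.7405 3.1513 0.4358
30.4819 15.7933 5.2740 0.8325 0.0000
38.1475 22.4218 8.6502 1.5902 0.0000 0.0000
44.4881 30.4690 13.8031 3.0376 0.0000 0.0000 0.0000
49.7241 38.1475 21.1704 5.8022 0.0000 0.0000 0.0000 0.0000
54.0477 44.4881 30.4690 11.0831 0.0000 0.0000 0.0000 0.0000 0.0000
57.6181 49.7241 38.1475 21.1704 0.0000 0.0000 0.0000 0.0000 0.0000 0.0000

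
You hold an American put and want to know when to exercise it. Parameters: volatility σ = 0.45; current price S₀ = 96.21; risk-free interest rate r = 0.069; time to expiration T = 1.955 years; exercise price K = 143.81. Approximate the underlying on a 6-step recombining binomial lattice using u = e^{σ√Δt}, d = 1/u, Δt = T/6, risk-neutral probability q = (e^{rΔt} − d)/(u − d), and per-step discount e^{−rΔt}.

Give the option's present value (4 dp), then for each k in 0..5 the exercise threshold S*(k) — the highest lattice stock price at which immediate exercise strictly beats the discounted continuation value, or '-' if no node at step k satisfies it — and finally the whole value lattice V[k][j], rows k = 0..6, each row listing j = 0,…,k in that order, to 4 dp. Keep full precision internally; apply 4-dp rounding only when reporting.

params: Δt=0.32583 u=1.29287 d=0.77347 q=0.47991 e^(-rΔt)=0.97777
t_6 payoffs: 123.2093 109.3754 86.2518 47.6000 0.0000 0.0000 0.0000
t_5: node(5,0) S=26.6341 payoff=117.1759 vs cont=113.9788 → 117.1759 [stop]  node(5,1) S=44.5196 payoff=99.2904 vs cont=96.0933 → 99.2904 [stop]  node(5,2) S=74.4156 payoff=69.3944 vs cont=66.1973 → 69.3944 [stop]  node(5,3) S=124.3875 payoff=19.4225 vs cont=24.2060 → 24.2060 [wait]  node(5,4) S=207.9168 payoff=0.0000 vs cont=0.0000 → 0.0000 [wait]  node(5,5) S=347.5380 payoff=0.0000 vs cont=0.0000 → 0.0000 [wait]  ⇒ S*(5)=74.4156
t_4: node(4,0) S=34.4346 payoff=109.3754 vs cont=106.1783 → 109.3754 [stop]  node(4,1) S=57.5582 payoff=86.2518 vs cont=83.0546 → 86.2518 [stop]  node(4,2) S=96.2100 payoff=47.6000 vs cont=46.6474 → 47.6000 [stop]  node(4,3) S=160.8174 payoff=0.0000 vs cont=12.3094 → 12.3094 [wait]  node(4,4) S=268.8103 payoff=0.0000 vs cont=0.0000 → 0.0000 [wait]  ⇒ S*(4)=96.2100
t_3: node(3,0) S=44.5196 payoff=99.2904 vs cont=96.0933 → 99.2904 [stop]  node(3,1) S=74.4156 payoff=69.3944 vs cont=66.1973 → 69.3944 [stop]  node(3,2) S=124.3875 payoff=19.4225 vs cont=29.9820 → 29.9820 [wait]  node(3,3) S=207.9168 payoff=0.0000 vs cont=6.2597 → 6.2597 [wait]  ⇒ S*(3)=74.4156
t_2: node(2,0) S=57.5582 payoff=86.2518 vs cont=83.0546 → 86.2518 [stop]  node(2,1) S=96.2100 payoff=47.6000 vs cont=49.3578 → 49.3578 [wait]  node(2,2) S=160.8174 payoff=0.0000 vs cont=18.1840 → 18.1840 [wait]  ⇒ S*(2)=57.5582
t_1: node(1,0) S=74.4156 payoff=69.3944 vs cont=67.0221 → 69.3944 [stop]  node(1,1) S=124.3875 payoff=19.4225 vs cont=33.6325 → 33.6325 [wait]  ⇒ S*(1)=74.4156
t_0: node(0,0) S=96.2100 payoff=47.6000 vs cont=51.0708 → 51.0708 [wait]  ⇒ S*(0)=-

price = 51.0708
boundary = - 74.4156 57.5582 74.4156 96.2100 74.4156
tree:
51.0708
69.3944 33.6325
86.2518 49.3578 18.1840
99.2904 69.3944 29.9820 6.2597
109.3754 86.2518 47.6000 12.3094 0.0000
117.1759 99.2904 69.3944 24.2060 0.0000 0.0000
123.2093 109.3754 86.2518 47.6000 0.0000 0.0000 0.0000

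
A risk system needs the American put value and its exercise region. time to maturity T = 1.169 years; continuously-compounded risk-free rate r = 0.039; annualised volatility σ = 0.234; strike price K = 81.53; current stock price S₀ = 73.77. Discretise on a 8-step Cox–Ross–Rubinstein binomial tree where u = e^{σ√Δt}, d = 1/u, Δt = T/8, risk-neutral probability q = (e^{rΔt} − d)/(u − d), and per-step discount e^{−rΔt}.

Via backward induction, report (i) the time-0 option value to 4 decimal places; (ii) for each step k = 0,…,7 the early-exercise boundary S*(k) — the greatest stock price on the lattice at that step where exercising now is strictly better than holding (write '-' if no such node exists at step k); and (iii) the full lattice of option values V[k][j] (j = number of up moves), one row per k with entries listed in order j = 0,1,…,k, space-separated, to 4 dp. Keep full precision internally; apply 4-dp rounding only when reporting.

price = 10.7504
boundary = - - 61.6858 56.4076 61.6858 56.4076 61.6858 67.4578
tree:
10.7504
14.8447 6.9302
19.8442 10.1992 3.8617
25.1224 14.5064 6.1679 1.6852
29.9490 19.8442 9.5314 2.9998 0.4389
34.3625 25.1224 14.1255 5.2165 0.8999 0.0000
38.3984 29.9490 19.8442 8.7797 1.8454 0.0000 0.0000
42.0890 34.3625 25.1224 14.0722 3.7842 0.0000 0.0000 0.0000
45.4638 38.3984 29.9490 19.8442 7.7600 0.0000 0.0000 0.0000 0.0000

params: Δt=0.14613 u=1.09357 d=0.91443 q=0.50956 e^(-rΔt)=0.99432
t_8 payoffs: 45.4638 38.3984 29.9490 19.8442 7.7600 0.0000 0.0000 0.0000 0.0000
t_7: node(7,0) S=39.4410 payoff=42.0890 vs cont=41.6257 → 42.0890 [stop]  node(7,1) S=47.1675 payoff=34.3625 vs cont=33.8992 → 34.3625 [stop]  node(7,2) S=56.4076 payoff=25.1224 vs cont=24.6591 → 25.1224 [stop]  node(7,3) S=67.4578 payoff=14.0722 vs cont=13.6089 → 14.0722 [stop]  node(7,4) S=80.6728 payoff=0.8572 vs cont=3.7842 → 3.7842 [wait]  node(7,5) S=96.4766 payoff=0.0000 vs cont=0.0000 → 0.0000 [wait]  node(7,6) S=115.3764 payoff=0.0000 vs cont=0.0000 → 0.0000 [wait]  node(7,7) S=137.9786 payoff=0.0000 vs cont=0.0000 → 0.0000 [wait]  ⇒ S*(7)=67.4578
t_6: node(6,0) S=43.1316 payoff=38.3984 vs cont=37.9351 → 38.3984 [stop]  node(6,1) S=51.5810 payoff=29.9490 vs cont=29.4857 → 29.9490 [stop]  node(6,2) S=61.6858 payoff=19.8442 vs cont=19.3809 → 19.8442 [stop]  node(6,3) S=73.7700 payoff=7.7600 vs cont=8.7797 → 8.7797 [wait]  node(6,4) S=88.2215 payoff=0.0000 vs cont=1.8454 → 1.8454 [wait]  node(6,5) S=105.5042 payoff=0.0000 vs cont=0.0000 → 0.0000 [wait]  node(6,6) S=126.1724 payoff=0.0000 vs cont=0.0000 → 0.0000 [wait]  ⇒ S*(6)=61.6858
t_5: node(5,0) S=47.1675 payoff=34.3625 vs cont=33.8992 → 34.3625 [stop]  node(5,1) S=56.4076 payoff=25.1224 vs cont=24.6591 → 25.1224 [stop]  node(5,2) S=67.4578 payoff=14.0722 vs cont=14.1255 → 14.1255 [wait]  node(5,3) S=80.6728 payoff=0.8572 vs cont=5.2165 → 5.2165 [wait]  node(5,4) S=96.4766 payoff=0.0000 vs cont=0.8999 → 0.8999 [wait]  node(5,5) S=115.3764 payoff=0.0000 vs cont=0.0000 → 0.0000 [wait]  ⇒ S*(5)=56.4076
t_4: node(4,0) S=51.5810 payoff=29.9490 vs cont=29.4857 → 29.9490 [stop]  node(4,1) S=61.6858 payoff=19.8442 vs cont=19.4080 → 19.8442 [stop]  node(4,2) S=73.7700 payoff=7.7600 vs cont=9.5314 → 9.5314 [wait]  node(4,3) S=88.2215 payoff=0.0000 vs cont=2.9998 → 2.9998 [wait]  node(4,4) S=105.5042 payoff=0.0000 vs cont=0.4389 → 0.4389 [wait]  ⇒ S*(4)=61.6858
t_3: node(3,0) S=56.4076 payoff=25.1224 vs cont=24.6591 → 25.1224 [stop]  node(3,1) S=67.4578 payoff=14.0722 vs cont=14.5064 → 14.5064 [wait]  node(3,2) S=80.6728 payoff=0.8572 vs cont=6.1679 → 6.1679 [wait]  node(3,3) S=96.4766 payoff=0.0000 vs cont=1.6852 → 1.6852 [wait]  ⇒ S*(3)=56.4076
t_2: node(2,0) S=61.6858 payoff=19.8442 vs cont=19.6009 → 19.8442 [stop]  node(2,1) S=73.7700 payoff=7.7600 vs cont=10.1992 → 10.1992 [wait]  node(2,2) S=88.2215 payoff=0.0000 vs cont=3.8617 → 3.8617 [wait]  ⇒ S*(2)=61.6858
t_1: node(1,0) S=67.4578 payoff=14.0722 vs cont=14.8447 → 14.8447 [wait]  node(1,1) S=80.6728 payoff=0.8572 vs cont=6.9302 → 6.9302 [wait]  ⇒ S*(1)=-
t_0: node(0,0) S=73.7700 payoff=7.7600 vs cont=10.7504 → 10.7504 [wait]  ⇒ S*(0)=-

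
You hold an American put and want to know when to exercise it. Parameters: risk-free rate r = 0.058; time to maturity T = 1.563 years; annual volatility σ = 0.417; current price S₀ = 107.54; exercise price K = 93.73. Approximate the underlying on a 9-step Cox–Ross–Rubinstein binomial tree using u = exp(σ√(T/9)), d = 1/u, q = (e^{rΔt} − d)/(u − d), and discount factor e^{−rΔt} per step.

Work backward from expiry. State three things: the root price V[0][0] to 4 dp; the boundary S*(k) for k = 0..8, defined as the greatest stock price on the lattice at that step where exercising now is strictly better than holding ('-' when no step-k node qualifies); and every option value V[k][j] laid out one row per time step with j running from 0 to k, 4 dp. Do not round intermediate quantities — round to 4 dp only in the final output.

price = 11.3608
boundary = - - - - 53.6645 45.1041 53.6645 63.8495 75.9676
tree:
11.3608
16.2835 6.3840
22.7099 9.8166 2.8815
30.6982 14.7229 4.8249 0.8833
40.0655 21.4171 7.9398 1.6265 0.1145
48.6259 29.9963 12.7773 2.9820 0.2248 0.0000
55.8207 40.0655 19.9572 5.4393 0.4415 0.0000 0.0000
61.8679 48.6259 29.8805 9.8633 0.8671 0.0000 0.0000 0.0000
66.9504 55.8207 40.0655 17.7624 1.7030 0.0000 0.0000 0.0000 0.0000
71.2222 61.8679 48.6259 29.8805 3.3444 0.0000 0.0000 0.0000 0.0000 0.0000

Δt=0.17367, u=1.18979, d=0.84048, q=0.48565, disc=e^(-rΔt)=0.98998
k=9 terminal: V=max(K-S,0) → 71.2222 61.8679 48.6259 29.8805 3.3444 0.0000 0.0000 0.0000 0.0000 0.0000
k=8: j=0 S=26.7796 intr=66.9504 cont=66.0110 V=66.9504[EX]; j=1 S=37.9093 intr=55.8207 cont=54.8813 V=55.8207[EX]; j=2 S=53.6645 intr=40.0655 cont=39.1261 V=40.0655[EX]; j=3 S=75.9676 intr=17.7624 cont=16.8230 V=17.7624[EX]; j=4 S=107.5400 intr=0.0000 cont=1.7030 V=1.7030[hold]; j=5 S=152.2339 intr=0.0000 cont=0.0000 V=0.0000[hold]; j=6 S=215.5028 intr=0.0000 cont=0.0000 V=0.0000[hold]; j=7 S=305.0665 intr=0.0000 cont=0.0000 V=0.0000[hold]; j=8 S=431.8530 intr=0.0000 cont=0.0000 V=0.0000[hold]  S*(8)=75.9676
k=7: j=0 S=31.8621 intr=61.8679 cont=60.9285 V=61.8679[EX]; j=1 S=45.1041 intr=48.6259 cont=47.6865 V=48.6259[EX]; j=2 S=63.8495 intr=29.8805 cont=28.9411 V=29.8805[EX]; j=3 S=90.3856 intr=3.3444 cont=9.8633 V=9.8633[hold]; j=4 S=127.9501 intr=0.0000 cont=0.8671 V=0.8671[hold]; j=5 S=181.1266 intr=0.0000 cont=0.0000 V=0.0000[hold]; j=6 S=256.4034 intr=0.0000 cont=0.0000 V=0.0000[hold]; j=7 S=362.9654 intr=0.0000 cont=0.0000 V=0.0000[hold]  S*(7)=63.8495
k=6: j=0 S=37.9093 intr=55.8207 cont=54.8813 V=55.8207[EX]; j=1 S=53.6645 intr=40.0655 cont=39.1261 V=40.0655[EX]; j=2 S=75.9676 intr=17.7624 cont=19.9572 V=19.9572[hold]; j=3 S=107.5400 intr=0.0000 cont=5.4393 V=5.4393[hold]; j=4 S=152.2339 intr=0.0000 cont=0.4415 V=0.4415[hold]; j=5 S=215.5028 intr=0.0000 cont=0.0000 V=0.0000[hold]; j=6 S=305.0665 intr=0.0000 cont=0.0000 V=0.0000[hold]  S*(6)=53.6645
k=5: j=0 S=45.1041 intr=48.6259 cont=47.6865 V=48.6259[EX]; j=1 S=63.8495 intr=29.8805 cont=29.9963 V=29.9963[hold]; j=2 S=90.3856 intr=3.3444 cont=12.7773 V=12.7773[hold]; j=3 S=127.9501 intr=0.0000 cont=2.9820 V=2.9820[hold]; j=4 S=181.1266 intr=0.0000 cont=0.2248 V=0.2248[hold]; j=5 S=256.4034 intr=0.0000 cont=0.0000 V=0.0000[hold]  S*(5)=45.1041
k=4: j=0 S=53.6645 intr=40.0655 cont=39.1818 V=40.0655[EX]; j=1 S=75.9676 intr=17.7624 cont=21.4171 V=21.4171[hold]; j=2 S=107.5400 intr=0.0000 cont=7.9398 V=7.9398[hold]; j=3 S=152.2339 intr=0.0000 cont=1.6265 V=1.6265[hold]; j=4 S=215.5028 intr=0.0000 cont=0.1145 V=0.1145[hold]  S*(4)=53.6645
k=3: j=0 S=63.8495 intr=29.8805 cont=30.6982 V=30.6982[hold]; j=1 S=90.3856 intr=3.3444 cont=14.7229 V=14.7229[hold]; j=2 S=127.9501 intr=0.0000 cont=4.8249 V=4.8249[hold]; j=3 S=181.1266 intr=0.0000 cont=0.8833 V=0.8833[hold]  S*(3)=-
k=2: j=0 S=75.9676 intr=17.7624 cont=22.7099 V=22.7099[hold]; j=1 S=107.5400 intr=0.0000 cont=9.8166 V=9.8166[hold]; j=2 S=152.2339 intr=0.0000 cont=2.8815 V=2.8815[hold]  S*(2)=-
k=1: j=0 S=90.3856 intr=3.3444 cont=16.2835 V=16.2835[hold]; j=1 S=127.9501 intr=0.0000 cont=6.3840 V=6.3840[hold]  S*(1)=-
k=0: j=0 S=107.5400 intr=0.0000 cont=11.3608 V=11.3608[hold]  S*(0)=-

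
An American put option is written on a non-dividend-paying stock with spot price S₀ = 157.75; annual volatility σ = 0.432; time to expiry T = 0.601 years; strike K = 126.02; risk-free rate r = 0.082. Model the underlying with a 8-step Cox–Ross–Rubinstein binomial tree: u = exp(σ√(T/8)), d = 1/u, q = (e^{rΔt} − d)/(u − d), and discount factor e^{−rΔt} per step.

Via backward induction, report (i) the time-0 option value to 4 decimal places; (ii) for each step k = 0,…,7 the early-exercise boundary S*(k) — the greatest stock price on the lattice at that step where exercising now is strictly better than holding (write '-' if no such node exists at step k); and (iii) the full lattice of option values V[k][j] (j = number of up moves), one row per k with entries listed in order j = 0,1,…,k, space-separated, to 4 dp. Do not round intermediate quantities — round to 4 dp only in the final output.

Δt=0.07512, u=1.12570, d=0.88833, q=0.49647, disc=e^(-rΔt)=0.99386
k=8 terminal: V=max(K-S,0) → 64.8438 48.4972 27.7828 1.5334 0.0000 0.0000 0.0000 0.0000 0.0000
k=7: j=0 S=68.8662 intr=57.1538 cont=56.3799 V=57.1538[EX]; j=1 S=87.2675 intr=38.7525 cont=37.9785 V=38.7525[EX]; j=2 S=110.5858 intr=15.4342 cont=14.6603 V=15.4342[EX]; j=3 S=140.1348 intr=0.0000 cont=0.7674 V=0.7674[hold]; j=4 S=177.5795 intr=0.0000 cont=0.0000 V=0.0000[hold]; j=5 S=225.0295 intr=0.0000 cont=0.0000 V=0.0000[hold]; j=6 S=285.1583 intr=0.0000 cont=0.0000 V=0.0000[hold]; j=7 S=361.3539 intr=0.0000 cont=0.0000 V=0.0000[hold]  S*(7)=110.5858
k=6: j=0 S=77.5228 intr=48.4972 cont=47.7233 V=48.4972[EX]; j=1 S=98.2372 intr=27.7828 cont=27.0089 V=27.7828[EX]; j=2 S=124.4866 intr=1.5334 cont=8.1026 V=8.1026[hold]; j=3 S=157.7500 intr=0.0000 cont=0.3840 V=0.3840[hold]; j=4 S=199.9015 intr=0.0000 cont=0.0000 V=0.0000[hold]; j=5 S=253.3161 intr=0.0000 cont=0.0000 V=0.0000[hold]; j=6 S=321.0032 intr=0.0000 cont=0.0000 V=0.0000[hold]  S*(6)=98.2372
k=5: j=0 S=87.2675 intr=38.7525 cont=37.9785 V=38.7525[EX]; j=1 S=110.5858 intr=15.4342 cont=17.9016 V=17.9016[hold]; j=2 S=140.1348 intr=0.0000 cont=4.2443 V=4.2443[hold]; j=3 S=177.5795 intr=0.0000 cont=0.1922 V=0.1922[hold]; j=4 S=225.0295 intr=0.0000 cont=0.0000 V=0.0000[hold]; j=5 S=285.1583 intr=0.0000 cont=0.0000 V=0.0000[hold]  S*(5)=87.2675
k=4: j=0 S=98.2372 intr=27.7828 cont=28.2263 V=28.2263[hold]; j=1 S=124.4866 intr=1.5334 cont=11.0530 V=11.0530[hold]; j=2 S=157.7500 intr=0.0000 cont=2.2189 V=2.2189[hold]; j=3 S=199.9015 intr=0.0000 cont=0.0962 V=0.0962[hold]; j=4 S=253.3161 intr=0.0000 cont=0.0000 V=0.0000[hold]  S*(4)=-
k=3: j=0 S=110.5858 intr=15.4342 cont=19.5794 V=19.5794[hold]; j=1 S=140.1348 intr=0.0000 cont=6.6262 V=6.6262[hold]; j=2 S=177.5795 intr=0.0000 cont=1.1579 V=1.1579[hold]; j=3 S=225.0295 intr=0.0000 cont=0.0481 V=0.0481[hold]  S*(3)=-
k=2: j=0 S=124.4866 intr=1.5334 cont=13.0678 V=13.0678[hold]; j=1 S=157.7500 intr=0.0000 cont=3.8873 V=3.8873[hold]; j=2 S=199.9015 intr=0.0000 cont=0.6032 V=0.6032[hold]  S*(2)=-
k=1: j=0 S=140.1348 intr=0.0000 cont=8.4578 V=8.4578[hold]; j=1 S=177.5795 intr=0.0000 cont=2.2430 V=2.2430[hold]  S*(1)=-
k=0: j=0 S=157.7500 intr=0.0000 cont=5.3394 V=5.3394[hold]  S*(0)=-

price = 5.3394
boundary = - - - - - 87.2675 98.2372 110.5858
tree:
5.3394
8.4578 2.2430
13.0678 3.8873 0.6032
19.5794 6.6262 1.1579 0.0481
28.2263 11.0530 2.2189 0.0962 0.0000
38.7525 17.9016 4.2443 0.1922 0.0000 0.0000
48.4972 27.7828 8.1026 0.3840 0.0000 0.0000 0.0000
57.1538 38.7525 15.4342 0.7674 0.0000 0.0000 0.0000 0.0000
64.8438 48.4972 27.7828 1.5334 0.0000 0.0000 0.0000 0.0000 0.0000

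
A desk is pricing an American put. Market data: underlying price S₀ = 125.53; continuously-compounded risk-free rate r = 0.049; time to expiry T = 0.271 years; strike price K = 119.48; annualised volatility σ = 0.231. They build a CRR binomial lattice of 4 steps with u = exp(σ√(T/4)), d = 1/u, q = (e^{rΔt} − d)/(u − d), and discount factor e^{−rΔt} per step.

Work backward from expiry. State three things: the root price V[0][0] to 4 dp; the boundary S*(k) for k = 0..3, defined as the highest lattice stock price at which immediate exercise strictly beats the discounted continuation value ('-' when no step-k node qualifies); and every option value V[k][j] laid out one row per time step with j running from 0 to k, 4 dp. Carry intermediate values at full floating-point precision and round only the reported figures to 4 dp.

Δt=0.06775, u=1.06197, d=0.94165, q=0.51261, disc=e^(-rΔt)=0.99669
k=4 terminal: V=max(K-S,0) → 20.7846 8.1731 0.0000 0.0000 0.0000
k=3: j=0 S=104.8117 intr=14.6683 cont=14.2724 V=14.6683[EX]; j=1 S=118.2047 intr=1.2753 cont=3.9703 V=3.9703[hold]; j=2 S=133.3092 intr=0.0000 cont=0.0000 V=0.0000[hold]; j=3 S=150.3438 intr=0.0000 cont=0.0000 V=0.0000[hold]  S*(3)=104.8117
k=2: j=0 S=111.3069 intr=8.1731 cont=9.1540 V=9.1540[hold]; j=1 S=125.5300 intr=0.0000 cont=1.9287 V=1.9287[hold]; j=2 S=141.5705 intr=0.0000 cont=0.0000 V=0.0000[hold]  S*(2)=-
k=1: j=0 S=118.2047 intr=1.2753 cont=5.4322 V=5.4322[hold]; j=1 S=133.3092 intr=0.0000 cont=0.9369 V=0.9369[hold]  S*(1)=-
k=0: j=0 S=125.5300 intr=0.0000 cont=3.1175 V=3.1175[hold]  S*(0)=-

price = 3.1175
boundary = - - - 104.8117
tree:
3.1175
5.4322 0.9369
9.1540 1.9287 0.0000
14.6683 3.9703 0.0000 0.0000
20.7846 8.1731 0.0000 0.0000 0.0000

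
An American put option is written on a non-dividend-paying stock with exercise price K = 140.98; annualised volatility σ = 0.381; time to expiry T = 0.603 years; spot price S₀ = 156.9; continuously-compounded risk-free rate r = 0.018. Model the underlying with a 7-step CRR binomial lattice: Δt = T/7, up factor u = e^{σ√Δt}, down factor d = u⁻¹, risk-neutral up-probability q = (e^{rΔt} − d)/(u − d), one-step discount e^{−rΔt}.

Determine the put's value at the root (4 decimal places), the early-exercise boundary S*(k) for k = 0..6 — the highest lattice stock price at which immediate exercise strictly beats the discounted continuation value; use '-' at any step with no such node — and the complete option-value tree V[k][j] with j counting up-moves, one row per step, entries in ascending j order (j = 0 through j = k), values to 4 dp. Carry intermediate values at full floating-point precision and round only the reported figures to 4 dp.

price = 9.7205
boundary = - - - - 100.3148 112.1836 125.4567
tree:
9.7205
14.6437 4.3971
21.4206 7.3201 1.2319
30.2037 11.9366 2.3224 0.0498
40.6652 18.9226 4.3766 0.0957 0.0000
51.2783 28.7964 8.2443 0.1839 0.0000 0.0000
60.7686 40.6652 15.5233 0.3536 0.0000 0.0000 0.0000
69.2549 51.2783 28.7964 0.6798 0.0000 0.0000 0.0000 0.0000

params: Δt=0.08614 u=1.11832 d=0.89420 q=0.47900 e^(-rΔt)=0.99845
t_7 payoffs: 69.2549 51.2783 28.7964 0.6798 0.0000 0.0000 0.0000 0.0000
t_6: node(6,0) S=80.2114 payoff=60.7686 vs cont=60.5502 → 60.7686 [stop]  node(6,1) S=100.3148 payoff=40.6652 vs cont=40.4468 → 40.6652 [stop]  node(6,2) S=125.4567 payoff=15.5233 vs cont=15.3048 → 15.5233 [stop]  node(6,3) S=156.9000 payoff=0.0000 vs cont=0.3536 → 0.3536 [wait]  node(6,4) S=196.2239 payoff=0.0000 vs cont=0.0000 → 0.0000 [wait]  node(6,5) S=245.4036 payoff=0.0000 vs cont=0.0000 → 0.0000 [wait]  node(6,6) S=306.9092 payoff=0.0000 vs cont=0.0000 → 0.0000 [wait]  ⇒ S*(6)=125.4567
t_5: node(5,0) S=89.7017 payoff=51.2783 vs cont=51.0599 → 51.2783 [stop]  node(5,1) S=112.1836 payoff=28.7964 vs cont=28.5780 → 28.7964 [stop]  node(5,2) S=140.3002 payoff=0.6798 vs cont=8.2443 → 8.2443 [wait]  node(5,3) S=175.4638 payoff=0.0000 vs cont=0.1839 → 0.1839 [wait]  node(5,4) S=219.4403 payoff=0.0000 vs cont=0.0000 → 0.0000 [wait]  node(5,5) S=274.4388 payoff=0.0000 vs cont=0.0000 → 0.0000 [wait]  ⇒ S*(5)=112.1836
t_4: node(4,0) S=100.3148 payoff=40.6652 vs cont=40.4468 → 40.6652 [stop]  node(4,1) S=125.4567 payoff=15.5233 vs cont=18.9226 → 18.9226 [wait]  node(4,2) S=156.9000 payoff=0.0000 vs cont=4.3766 → 4.3766 [wait]  node(4,3) S=196.2239 payoff=0.0000 vs cont=0.0957 → 0.0957 [wait]  node(4,4) S=245.4036 payoff=0.0000 vs cont=0.0000 → 0.0000 [wait]  ⇒ S*(4)=100.3148
t_3: node(3,0) S=112.1836 payoff=28.7964 vs cont=30.2037 → 30.2037 [wait]  node(3,1) S=140.3002 payoff=0.6798 vs cont=11.9366 → 11.9366 [wait]  node(3,2) S=175.4638 payoff=0.0000 vs cont=2.3224 → 2.3224 [wait]  node(3,3) S=219.4403 payoff=0.0000 vs cont=0.0498 → 0.0498 [wait]  ⇒ S*(3)=-
t_2: node(2,0) S=125.4567 payoff=15.5233 vs cont=21.4206 → 21.4206 [wait]  node(2,1) S=156.9000 payoff=0.0000 vs cont=7.3201 → 7.3201 [wait]  node(2,2) S=196.2239 payoff=0.0000 vs cont=1.2319 → 1.2319 [wait]  ⇒ S*(2)=-
t_1: node(1,0) S=140.3002 payoff=0.6798 vs cont=14.6437 → 14.6437 [wait]  node(1,1) S=175.4638 payoff=0.0000 vs cont=4.3971 → 4.3971 [wait]  ⇒ S*(1)=-
t_0: node(0,0) S=156.9000 payoff=0.0000 vs cont=9.7205 → 9.7205 [wait]  ⇒ S*(0)=-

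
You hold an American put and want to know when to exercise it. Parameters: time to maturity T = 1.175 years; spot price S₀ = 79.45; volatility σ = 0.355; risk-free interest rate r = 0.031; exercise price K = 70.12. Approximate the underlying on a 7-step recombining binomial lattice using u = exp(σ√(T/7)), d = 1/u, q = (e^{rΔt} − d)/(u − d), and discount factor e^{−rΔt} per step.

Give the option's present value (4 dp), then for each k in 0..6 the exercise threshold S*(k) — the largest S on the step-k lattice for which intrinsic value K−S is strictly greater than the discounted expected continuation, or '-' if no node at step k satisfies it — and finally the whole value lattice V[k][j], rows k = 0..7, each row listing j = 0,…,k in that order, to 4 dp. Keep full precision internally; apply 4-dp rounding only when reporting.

price = 6.3258
boundary = - - - - 44.4048 51.3566 59.3967
tree:
6.3258
9.4673 3.0125
13.7522 4.9571 0.9518
19.2483 7.9845 1.7518 0.1008
25.7152 12.4950 3.2153 0.1954 0.0000
31.7259 18.7634 5.8824 0.3789 0.0000 0.0000
36.9230 25.7152 10.7233 0.7347 0.0000 0.0000 0.0000
41.4166 31.7259 18.7634 1.4245 0.0000 0.0000 0.0000 0.0000

Δt=0.16786, u=1.15655, d=0.86464, q=0.48157, disc=e^(-rΔt)=0.99481
k=7 terminal: V=max(K-S,0) → 41.4166 31.7259 18.7634 1.4245 0.0000 0.0000 0.0000 0.0000
k=6: j=0 S=33.1970 intr=36.9230 cont=36.5591 V=36.9230[EX]; j=1 S=44.4048 intr=25.7152 cont=25.3512 V=25.7152[EX]; j=2 S=59.3967 intr=10.7233 cont=10.3594 V=10.7233[EX]; j=3 S=79.4500 intr=0.0000 cont=0.7347 V=0.7347[hold]; j=4 S=106.2737 intr=0.0000 cont=0.0000 V=0.0000[hold]; j=5 S=142.1535 intr=0.0000 cont=0.0000 V=0.0000[hold]; j=6 S=190.1469 intr=0.0000 cont=0.0000 V=0.0000[hold]  S*(6)=59.3967
k=5: j=0 S=38.3941 intr=31.7259 cont=31.3620 V=31.7259[EX]; j=1 S=51.3566 intr=18.7634 cont=18.3995 V=18.7634[EX]; j=2 S=68.6955 intr=1.4245 cont=5.8824 V=5.8824[hold]; j=3 S=91.8882 intr=0.0000 cont=0.3789 V=0.3789[hold]; j=4 S=122.9112 intr=0.0000 cont=0.0000 V=0.0000[hold]; j=5 S=164.4081 intr=0.0000 cont=0.0000 V=0.0000[hold]  S*(5)=51.3566
k=4: j=0 S=44.4048 intr=25.7152 cont=25.3512 V=25.7152[EX]; j=1 S=59.3967 intr=10.7233 cont=12.4950 V=12.4950[hold]; j=2 S=79.4500 intr=0.0000 cont=3.2153 V=3.2153[hold]; j=3 S=106.2737 intr=0.0000 cont=0.1954 V=0.1954[hold]; j=4 S=142.1535 intr=0.0000 cont=0.0000 V=0.0000[hold]  S*(4)=44.4048
k=3: j=0 S=51.3566 intr=18.7634 cont=19.2483 V=19.2483[hold]; j=1 S=68.6955 intr=1.4245 cont=7.9845 V=7.9845[hold]; j=2 S=91.8882 intr=0.0000 cont=1.7518 V=1.7518[hold]; j=3 S=122.9112 intr=0.0000 cont=0.1008 V=0.1008[hold]  S*(3)=-
k=2: j=0 S=59.3967 intr=10.7233 cont=13.7522 V=13.7522[hold]; j=1 S=79.4500 intr=0.0000 cont=4.9571 V=4.9571[hold]; j=2 S=106.2737 intr=0.0000 cont=0.9518 V=0.9518[hold]  S*(2)=-
k=1: j=0 S=68.6955 intr=1.4245 cont=9.4673 V=9.4673[hold]; j=1 S=91.8882 intr=0.0000 cont=3.0125 V=3.0125[hold]  S*(1)=-
k=0: j=0 S=79.4500 intr=0.0000 cont=6.3258 V=6.3258[hold]  S*(0)=-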